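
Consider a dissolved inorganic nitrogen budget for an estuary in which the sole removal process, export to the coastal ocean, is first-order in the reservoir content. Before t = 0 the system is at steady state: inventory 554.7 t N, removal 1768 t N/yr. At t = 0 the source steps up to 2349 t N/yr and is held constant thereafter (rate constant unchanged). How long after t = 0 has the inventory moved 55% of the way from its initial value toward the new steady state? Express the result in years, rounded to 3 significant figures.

τ = M₀/F₀ = 554.7/1768 = 0.3137 yr.
The remaining gap fraction is e^(−t/τ); 55% covered ⇒ e^(−t/τ) = 0.450.
t = −τ ln(0.450) = 0.3137 × 0.7985 = 0.2505 yr.

0.251 yr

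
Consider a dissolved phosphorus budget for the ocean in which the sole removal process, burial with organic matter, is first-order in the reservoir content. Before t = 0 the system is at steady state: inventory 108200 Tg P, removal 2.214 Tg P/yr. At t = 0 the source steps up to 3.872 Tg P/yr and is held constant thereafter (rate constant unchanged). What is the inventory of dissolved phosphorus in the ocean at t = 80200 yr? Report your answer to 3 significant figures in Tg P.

174000 Tg P

Residence time τ = M₀/F₀ = 48870 yr. The eventual steady state is M_∞ = M₀·(F₁/F₀) = 108200 × 3.872/2.214 = 189230 Tg P.
The anomaly ΔM(t) = M(t) − M_∞ decays as ΔM₀·e^(−t/τ) with ΔM₀ = 108200 − 189230 = −81030 Tg P.
At t = 80200 yr, e^(−t/τ) = e^(−1.641) = 0.1938, so ΔM = −15700 Tg P and M = 189230 − 15700 = 173530 Tg P.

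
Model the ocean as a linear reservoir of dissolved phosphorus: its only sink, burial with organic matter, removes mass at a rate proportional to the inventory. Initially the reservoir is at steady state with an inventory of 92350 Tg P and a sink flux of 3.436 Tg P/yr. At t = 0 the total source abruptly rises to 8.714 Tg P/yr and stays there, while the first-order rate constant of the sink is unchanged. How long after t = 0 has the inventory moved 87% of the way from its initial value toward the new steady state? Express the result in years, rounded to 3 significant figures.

τ = M₀/F₀ = 92350/3.436 = 26880 yr.
The remaining gap fraction is e^(−t/τ); 87% covered ⇒ e^(−t/τ) = 0.130.
t = −τ ln(0.130) = 26880 × 2.040 = 54840 yr.

54800 yr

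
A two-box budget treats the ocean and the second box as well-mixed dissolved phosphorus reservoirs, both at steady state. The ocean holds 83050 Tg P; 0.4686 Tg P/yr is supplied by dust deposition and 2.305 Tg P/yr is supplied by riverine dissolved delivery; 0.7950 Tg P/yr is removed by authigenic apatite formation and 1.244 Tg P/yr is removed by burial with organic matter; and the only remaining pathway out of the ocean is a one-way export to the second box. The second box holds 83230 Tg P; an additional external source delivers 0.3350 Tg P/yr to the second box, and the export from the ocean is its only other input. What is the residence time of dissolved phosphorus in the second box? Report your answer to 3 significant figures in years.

77800 yr

Balance the ocean: ΣF_in = 0.4686 + 2.305 = 2.7736 Tg P/yr.
Export to the second box = ΣF_in − (0.7950 + 1.244) = 0.73460 Tg P/yr.
Total input to the second box = 0.73460 + 0.3350 = 1.0696 Tg P/yr; at steady state this equals its total output.
τ = M / F = 83230 / 1.0696 = 77810 yr.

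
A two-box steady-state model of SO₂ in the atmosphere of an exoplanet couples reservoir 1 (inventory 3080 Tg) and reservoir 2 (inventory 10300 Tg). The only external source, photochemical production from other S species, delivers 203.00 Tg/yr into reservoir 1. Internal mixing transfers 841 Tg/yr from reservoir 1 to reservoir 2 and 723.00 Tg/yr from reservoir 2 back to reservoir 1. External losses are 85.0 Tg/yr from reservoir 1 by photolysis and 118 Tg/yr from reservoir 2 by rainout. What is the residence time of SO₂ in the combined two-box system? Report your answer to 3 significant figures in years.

Residence time in the combined system uses the total inventory and the total *external* removal — internal exchanges between the two boxes cancel.
M_total = 3080 + 10300 = 13380 Tg.
ΣF_external_out = 85.0 + 118 = 203.00 Tg/yr.
τ = M_total / ΣF_ext = 13380 / 203.00 = 65.91 yr.

65.9 yr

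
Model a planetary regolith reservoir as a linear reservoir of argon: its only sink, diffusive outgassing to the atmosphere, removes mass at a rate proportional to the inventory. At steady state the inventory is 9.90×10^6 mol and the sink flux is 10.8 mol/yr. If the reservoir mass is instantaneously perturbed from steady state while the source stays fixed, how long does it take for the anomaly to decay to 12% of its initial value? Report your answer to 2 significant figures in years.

For a linear reservoir the anomaly decays as exp(−t/τ) with τ = M/F = 9.90×10^6/10.8 = 916700 yr.
exp(−t/τ) = 0.12 ⇒ t = −τ ln(0.12) = 916700 × 2.120 = 1.944×10^6 yr.

1.9×10^6 yr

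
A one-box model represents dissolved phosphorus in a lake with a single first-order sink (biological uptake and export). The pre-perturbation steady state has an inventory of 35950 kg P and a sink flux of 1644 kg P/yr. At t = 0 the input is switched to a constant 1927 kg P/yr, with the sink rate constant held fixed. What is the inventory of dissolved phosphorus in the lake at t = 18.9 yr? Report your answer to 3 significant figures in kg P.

The sink rate constant is k = F₀/M₀ = 1644/35950 = 0.04573 yr⁻¹.
Solving dM/dt = F₁ − kM with M(0) = M₀ gives M(t) = F₁/k + (M₀ − F₁/k)·e^(−kt).
F₁/k = 1927/0.04573 = 42138 kg P; kt = 0.04573 × 18.9 = 0.8643, e^(−kt) = 0.4213.
M(18.9) = 42138 + (35950 − 42138) × 0.4213 = 42138 − 2607 = 39531 kg P.

39500 kg P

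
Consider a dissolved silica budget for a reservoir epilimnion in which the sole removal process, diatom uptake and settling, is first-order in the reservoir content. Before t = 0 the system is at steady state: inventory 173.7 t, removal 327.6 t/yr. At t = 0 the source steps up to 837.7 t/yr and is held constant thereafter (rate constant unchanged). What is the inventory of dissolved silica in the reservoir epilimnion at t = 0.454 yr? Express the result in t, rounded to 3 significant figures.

329 t

Residence time τ = M₀/F₀ = 0.5302 yr. The eventual steady state is M_∞ = M₀·(F₁/F₀) = 173.7 × 837.7/327.6 = 444.17 t.
The anomaly ΔM(t) = M(t) − M_∞ decays as ΔM₀·e^(−t/τ) with ΔM₀ = 173.7 − 444.17 = −270.5 t.
At t = 0.454 yr, e^(−t/τ) = e^(−0.8562) = 0.4248, so ΔM = −114.9 t and M = 444.17 − 114.9 = 329.28 t.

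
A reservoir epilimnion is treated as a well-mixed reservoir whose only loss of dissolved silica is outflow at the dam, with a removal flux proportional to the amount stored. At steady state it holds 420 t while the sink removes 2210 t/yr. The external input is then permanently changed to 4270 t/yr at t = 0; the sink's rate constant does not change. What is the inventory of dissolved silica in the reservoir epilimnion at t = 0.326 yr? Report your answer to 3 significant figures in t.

The sink rate constant is k = F₀/M₀ = 2210/420 = 5.262 yr⁻¹.
Solving dM/dt = F₁ − kM with M(0) = M₀ gives M(t) = F₁/k + (M₀ − F₁/k)·e^(−kt).
F₁/k = 4270/5.262 = 811.49 t; kt = 5.262 × 0.326 = 1.715, e^(−kt) = 0.1799.
M(0.326) = 811.49 + (420 − 811.49) × 0.1799 = 811.49 − 70.43 = 741.07 t.

741 t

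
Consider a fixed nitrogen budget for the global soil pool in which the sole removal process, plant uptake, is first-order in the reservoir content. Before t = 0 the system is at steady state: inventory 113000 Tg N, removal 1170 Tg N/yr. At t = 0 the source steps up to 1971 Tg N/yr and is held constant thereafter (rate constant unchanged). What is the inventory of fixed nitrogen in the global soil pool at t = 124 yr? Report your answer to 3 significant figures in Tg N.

The sink rate constant is k = F₀/M₀ = 1170/113000 = 0.01035 yr⁻¹.
Solving dM/dt = F₁ − kM with M(0) = M₀ gives M(t) = F₁/k + (M₀ − F₁/k)·e^(−kt).
F₁/k = 1971/0.01035 = 190360 Tg N; kt = 0.01035 × 124 = 1.284, e^(−kt) = 0.2770.
M(124) = 190360 + (113000 − 190360) × 0.2770 = 190360 − 21430 = 168940 Tg N.

169000 Tg N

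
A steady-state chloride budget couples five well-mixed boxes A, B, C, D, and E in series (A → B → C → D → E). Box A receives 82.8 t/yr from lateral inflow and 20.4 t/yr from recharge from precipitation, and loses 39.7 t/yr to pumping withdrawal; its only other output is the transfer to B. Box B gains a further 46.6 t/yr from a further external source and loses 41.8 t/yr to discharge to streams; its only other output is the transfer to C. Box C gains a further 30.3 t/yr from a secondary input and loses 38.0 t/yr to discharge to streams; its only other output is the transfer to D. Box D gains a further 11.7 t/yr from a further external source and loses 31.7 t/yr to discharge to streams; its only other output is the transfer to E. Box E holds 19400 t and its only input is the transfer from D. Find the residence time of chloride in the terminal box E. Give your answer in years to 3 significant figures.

478 yr

Box A: F(A→B) = (82.8 + 20.4) − 39.7 = 63.500 t/yr.
Box B: F(B→C) = (63.500 + 46.6) − 41.8 = 68.300 t/yr.
Box C: F(C→D) = (68.300 + 30.3) − 38.0 = 60.600 t/yr.
Box D: F(D→E) = (60.600 + 11.7) − 31.7 = 40.600 t/yr.
Box E throughput = its input = 40.600 t/yr; τ = 19400 / 40.600 = 477.8 yr.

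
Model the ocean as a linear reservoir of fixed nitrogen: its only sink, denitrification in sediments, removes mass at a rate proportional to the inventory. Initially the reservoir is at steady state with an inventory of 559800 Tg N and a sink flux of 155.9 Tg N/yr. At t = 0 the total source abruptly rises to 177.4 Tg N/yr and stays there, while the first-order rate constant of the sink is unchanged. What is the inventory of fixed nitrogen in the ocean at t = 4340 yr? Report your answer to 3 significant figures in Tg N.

τ = M₀/F₀ = 559800/155.9 = 3591 yr; rate constant k = 1/τ.
New steady state M_∞ = F₁/k = F₁·τ = 177.4 × 3591 = 637000 Tg N.
M(t) = M_∞ + (M₀ − M_∞)·e^(−t/τ); t/τ = 4340/3591 = 1.209, so e^(−t/τ) = 0.2986.
M(t) = 637000 − 77200 × 0.2986 = 613950 Tg N.

614000 Tg N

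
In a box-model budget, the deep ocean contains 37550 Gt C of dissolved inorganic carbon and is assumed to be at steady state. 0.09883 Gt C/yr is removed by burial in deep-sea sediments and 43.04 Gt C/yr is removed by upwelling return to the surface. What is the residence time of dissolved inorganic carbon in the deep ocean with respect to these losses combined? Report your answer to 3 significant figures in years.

Total removal = 0.09883 + 43.04 = 43.139 Gt C/yr.
τ = M / ΣF_out = 37550 / 43.139 = 870.4 yr.

870 yr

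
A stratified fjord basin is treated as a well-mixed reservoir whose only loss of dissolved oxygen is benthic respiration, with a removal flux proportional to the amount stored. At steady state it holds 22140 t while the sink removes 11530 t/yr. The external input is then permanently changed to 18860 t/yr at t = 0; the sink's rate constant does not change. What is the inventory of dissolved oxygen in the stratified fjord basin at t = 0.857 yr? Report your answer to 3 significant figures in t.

27200 t

τ = M₀/F₀ = 22140/11530 = 1.920 yr; rate constant k = 1/τ.
New steady state M_∞ = F₁/k = F₁·τ = 18860 × 1.920 = 36215 t.
M(t) = M_∞ + (M₀ − M_∞)·e^(−t/τ); t/τ = 0.857/1.920 = 0.4463, so e^(−t/τ) = 0.6400.
M(t) = 36215 − 14080 × 0.6400 = 27207 t.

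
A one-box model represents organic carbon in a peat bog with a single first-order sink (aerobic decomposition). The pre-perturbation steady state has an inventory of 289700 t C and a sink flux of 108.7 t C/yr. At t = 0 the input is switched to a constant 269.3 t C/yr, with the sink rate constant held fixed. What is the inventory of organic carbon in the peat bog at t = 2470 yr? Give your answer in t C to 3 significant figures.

548000 t C

Residence time τ = M₀/F₀ = 2665 yr. The eventual steady state is M_∞ = M₀·(F₁/F₀) = 289700 × 269.3/108.7 = 717720 t C.
The anomaly ΔM(t) = M(t) − M_∞ decays as ΔM₀·e^(−t/τ) with ΔM₀ = 289700 − 717720 = −428000 t C.
At t = 2470 yr, e^(−t/τ) = e^(−0.9268) = 0.3958, so ΔM = −169400 t C and M = 717720 − 169400 = 548300 t C.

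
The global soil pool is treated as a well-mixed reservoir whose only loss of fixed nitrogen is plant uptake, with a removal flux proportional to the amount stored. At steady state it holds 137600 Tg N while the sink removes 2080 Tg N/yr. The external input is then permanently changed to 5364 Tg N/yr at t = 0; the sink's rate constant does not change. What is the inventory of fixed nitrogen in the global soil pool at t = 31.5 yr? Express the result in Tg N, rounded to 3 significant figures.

The sink rate constant is k = F₀/M₀ = 2080/137600 = 0.01512 yr⁻¹.
Solving dM/dt = F₁ − kM with M(0) = M₀ gives M(t) = F₁/k + (M₀ − F₁/k)·e^(−kt).
F₁/k = 5364/0.01512 = 354850 Tg N; kt = 0.01512 × 31.5 = 0.4762, e^(−kt) = 0.6212.
M(31.5) = 354850 + (137600 − 354850) × 0.6212 = 354850 − 134900 = 219900 Tg N.

220000 Tg N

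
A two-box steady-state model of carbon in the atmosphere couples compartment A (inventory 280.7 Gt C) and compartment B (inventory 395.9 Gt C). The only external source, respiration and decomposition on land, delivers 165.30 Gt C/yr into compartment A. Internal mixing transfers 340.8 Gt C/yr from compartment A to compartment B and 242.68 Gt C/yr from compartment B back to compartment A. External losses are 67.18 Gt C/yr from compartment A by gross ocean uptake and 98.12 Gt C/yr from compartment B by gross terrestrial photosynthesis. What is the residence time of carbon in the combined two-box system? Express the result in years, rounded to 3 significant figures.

4.09 yr

For the system as a whole, the A↔B exchange is internal and contributes nothing to the throughput; only the external sinks remove mass.
M_total = 280.7 + 395.9 = 676.60 Gt C.
ΣF_external_out = 67.18 + 98.12 = 165.30 Gt C/yr.
τ = M_total / ΣF_ext = 676.60 / 165.30 = 4.093 yr.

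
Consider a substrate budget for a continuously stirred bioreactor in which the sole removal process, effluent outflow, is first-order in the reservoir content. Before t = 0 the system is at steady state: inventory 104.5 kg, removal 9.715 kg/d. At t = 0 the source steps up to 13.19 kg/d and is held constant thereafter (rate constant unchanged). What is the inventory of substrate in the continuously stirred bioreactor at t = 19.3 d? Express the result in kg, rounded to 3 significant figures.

136 kg

τ = M₀/F₀ = 104.5/9.715 = 10.76 d; rate constant k = 1/τ.
New steady state M_∞ = F₁/k = F₁·τ = 13.19 × 10.76 = 141.88 kg.
M(t) = M_∞ + (M₀ − M_∞)·e^(−t/τ); t/τ = 19.3/10.76 = 1.794, so e^(−t/τ) = 0.1663.
M(t) = 141.88 − 37.38 × 0.1663 = 135.66 kg.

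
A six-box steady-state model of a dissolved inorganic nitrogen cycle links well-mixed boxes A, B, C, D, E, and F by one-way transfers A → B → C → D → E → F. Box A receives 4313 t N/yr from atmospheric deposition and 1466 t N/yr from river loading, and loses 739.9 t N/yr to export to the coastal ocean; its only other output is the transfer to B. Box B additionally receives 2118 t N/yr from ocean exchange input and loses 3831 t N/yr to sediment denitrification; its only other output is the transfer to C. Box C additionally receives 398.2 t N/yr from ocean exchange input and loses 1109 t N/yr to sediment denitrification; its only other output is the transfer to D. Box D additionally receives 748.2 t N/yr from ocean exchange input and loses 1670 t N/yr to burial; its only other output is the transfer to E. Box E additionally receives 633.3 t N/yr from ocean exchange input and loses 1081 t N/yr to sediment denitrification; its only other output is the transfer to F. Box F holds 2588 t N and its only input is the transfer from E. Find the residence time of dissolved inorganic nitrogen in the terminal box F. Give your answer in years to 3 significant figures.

Box A: F(A→B) = (4313 + 1466) − 739.9 = 5039.1 t N/yr.
Box B: F(B→C) = (5039.1 + 2118) − 3831 = 3326.1 t N/yr.
Box C: F(C→D) = (3326.1 + 398.2) − 1109 = 2615.3 t N/yr.
Box D: F(D→E) = (2615.3 + 748.2) − 1670 = 1693.5 t N/yr.
Box E: F(E→F) = (1693.5 + 633.3) − 1081 = 1245.8 t N/yr.
Box F throughput = its input = 1245.8 t N/yr; τ = 2588 / 1245.8 = 2.077 yr.

2.08 yr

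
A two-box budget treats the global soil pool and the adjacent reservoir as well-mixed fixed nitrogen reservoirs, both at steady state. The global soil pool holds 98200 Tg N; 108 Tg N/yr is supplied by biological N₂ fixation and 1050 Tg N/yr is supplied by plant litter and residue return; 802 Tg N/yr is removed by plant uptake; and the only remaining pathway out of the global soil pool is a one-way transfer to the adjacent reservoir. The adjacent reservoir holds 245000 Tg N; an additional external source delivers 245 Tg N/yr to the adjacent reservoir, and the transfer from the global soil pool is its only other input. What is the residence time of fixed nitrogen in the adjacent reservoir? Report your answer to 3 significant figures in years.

Balance the global soil pool: ΣF_in = 108 + 1050 = 1158.0 Tg N/yr.
Transfer to the adjacent reservoir = ΣF_in − (802) = 356.00 Tg N/yr.
Total input to the adjacent reservoir = 356.00 + 245 = 601.00 Tg N/yr; at steady state this equals its total output.
τ = M / F = 245000 / 601.00 = 407.7 yr.

408 yr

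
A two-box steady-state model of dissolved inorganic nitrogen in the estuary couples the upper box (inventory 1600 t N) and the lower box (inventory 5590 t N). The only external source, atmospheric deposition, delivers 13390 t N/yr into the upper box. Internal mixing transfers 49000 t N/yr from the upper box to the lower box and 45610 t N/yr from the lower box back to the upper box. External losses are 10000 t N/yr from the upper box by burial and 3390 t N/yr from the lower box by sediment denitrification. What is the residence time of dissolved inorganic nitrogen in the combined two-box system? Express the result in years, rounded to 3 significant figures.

Residence time in the combined system uses the total inventory and the total *external* removal — internal exchanges between the two boxes cancel.
M_total = 1600 + 5590 = 7190.0 t N.
ΣF_external_out = 10000 + 3390 = 13390 t N/yr.
τ = M_total / ΣF_ext = 7190.0 / 13390 = 0.5370 yr.

0.537 yr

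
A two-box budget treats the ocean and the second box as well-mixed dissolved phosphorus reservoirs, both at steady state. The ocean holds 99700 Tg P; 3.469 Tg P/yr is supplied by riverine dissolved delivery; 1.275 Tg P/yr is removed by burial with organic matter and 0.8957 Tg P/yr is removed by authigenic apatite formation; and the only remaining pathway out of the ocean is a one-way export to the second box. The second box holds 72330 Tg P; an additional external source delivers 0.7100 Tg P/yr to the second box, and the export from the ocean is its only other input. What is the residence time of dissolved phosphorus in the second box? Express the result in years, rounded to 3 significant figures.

Balance the ocean: ΣF_in = 3.4690 Tg P/yr.
Export to the second box = ΣF_in − (1.275 + 0.8957) = 1.2983 Tg P/yr.
Total input to the second box = 1.2983 + 0.7100 = 2.0083 Tg P/yr; at steady state this equals its total output.
τ = M / F = 72330 / 2.0083 = 36020 yr.

36000 yr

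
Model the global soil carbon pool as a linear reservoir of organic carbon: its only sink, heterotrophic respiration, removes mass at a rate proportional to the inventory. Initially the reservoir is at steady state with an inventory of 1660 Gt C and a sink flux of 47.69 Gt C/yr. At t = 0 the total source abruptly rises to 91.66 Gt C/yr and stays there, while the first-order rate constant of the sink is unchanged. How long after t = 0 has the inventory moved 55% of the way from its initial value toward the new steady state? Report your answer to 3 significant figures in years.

τ = M₀/F₀ = 1660/47.69 = 34.81 yr.
The remaining gap fraction is e^(−t/τ); 55% covered ⇒ e^(−t/τ) = 0.450.
t = −τ ln(0.450) = 34.81 × 0.7985 = 27.79 yr.

27.8 yr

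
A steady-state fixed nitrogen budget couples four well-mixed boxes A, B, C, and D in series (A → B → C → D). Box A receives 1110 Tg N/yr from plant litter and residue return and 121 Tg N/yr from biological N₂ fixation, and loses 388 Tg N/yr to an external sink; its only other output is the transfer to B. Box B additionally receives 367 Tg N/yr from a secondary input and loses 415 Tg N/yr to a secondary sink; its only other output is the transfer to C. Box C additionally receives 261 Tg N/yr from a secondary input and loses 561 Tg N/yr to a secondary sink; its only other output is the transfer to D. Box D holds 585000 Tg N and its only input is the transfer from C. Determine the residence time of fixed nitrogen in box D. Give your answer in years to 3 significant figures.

1180 yr

Box A: F(A→B) = (1110 + 121) − 388 = 843.00 Tg N/yr.
Box B: F(B→C) = (843.00 + 367) − 415 = 795.00 Tg N/yr.
Box C: F(C→D) = (795.00 + 261) − 561 = 495.00 Tg N/yr.
Box D throughput = its input = 495.00 Tg N/yr; τ = 585000 / 495.00 = 1182 yr.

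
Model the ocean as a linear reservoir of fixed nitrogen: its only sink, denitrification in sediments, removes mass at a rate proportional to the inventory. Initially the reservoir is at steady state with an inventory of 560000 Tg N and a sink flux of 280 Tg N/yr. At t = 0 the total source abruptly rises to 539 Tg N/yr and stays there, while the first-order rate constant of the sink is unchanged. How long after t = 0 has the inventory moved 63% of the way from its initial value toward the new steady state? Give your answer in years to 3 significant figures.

τ = M₀/F₀ = 560000/280 = 2000 yr.
The remaining gap fraction is e^(−t/τ); 63% covered ⇒ e^(−t/τ) = 0.370.
t = −τ ln(0.370) = 2000 × 0.9943 = 1989 yr.

1990 yr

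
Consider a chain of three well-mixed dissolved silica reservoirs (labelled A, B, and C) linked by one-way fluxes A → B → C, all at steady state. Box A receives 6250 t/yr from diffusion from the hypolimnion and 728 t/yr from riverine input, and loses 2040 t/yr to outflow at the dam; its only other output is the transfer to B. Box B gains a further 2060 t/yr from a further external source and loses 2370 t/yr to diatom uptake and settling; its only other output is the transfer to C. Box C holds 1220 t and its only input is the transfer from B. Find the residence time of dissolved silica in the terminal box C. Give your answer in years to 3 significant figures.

0.264 yr

Box A: F(A→B) = (6250 + 728) − 2040 = 4938.0 t/yr.
Box B: F(B→C) = (4938.0 + 2060) − 2370 = 4628.0 t/yr.
Box C throughput = its input = 4628.0 t/yr; τ = 1220 / 4628.0 = 0.2636 yr.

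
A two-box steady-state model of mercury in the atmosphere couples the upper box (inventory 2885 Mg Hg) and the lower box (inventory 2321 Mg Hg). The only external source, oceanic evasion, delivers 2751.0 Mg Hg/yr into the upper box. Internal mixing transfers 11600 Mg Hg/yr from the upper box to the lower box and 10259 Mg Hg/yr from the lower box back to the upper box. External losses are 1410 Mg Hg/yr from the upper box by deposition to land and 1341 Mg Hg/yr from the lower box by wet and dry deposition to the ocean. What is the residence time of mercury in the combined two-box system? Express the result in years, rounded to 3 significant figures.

1.89 yr

Treat the two boxes together as one reservoir: the mixing fluxes between them are internal recycling, so τ = ΣM / Σ(external losses).
M_total = 2885 + 2321 = 5206.0 Mg Hg.
ΣF_external_out = 1410 + 1341 = 2751.0 Mg Hg/yr.
τ = M_total / ΣF_ext = 5206.0 / 2751.0 = 1.892 yr.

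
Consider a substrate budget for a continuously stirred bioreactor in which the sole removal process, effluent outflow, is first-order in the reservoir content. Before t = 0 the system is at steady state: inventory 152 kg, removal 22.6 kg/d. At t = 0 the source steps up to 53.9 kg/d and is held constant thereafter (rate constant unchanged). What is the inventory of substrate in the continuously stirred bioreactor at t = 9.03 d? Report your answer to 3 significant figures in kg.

The sink rate constant is k = F₀/M₀ = 22.6/152 = 0.1487 d⁻¹.
Solving dM/dt = F₁ − kM with M(0) = M₀ gives M(t) = F₁/k + (M₀ − F₁/k)·e^(−kt).
F₁/k = 53.9/0.1487 = 362.51 kg; kt = 0.1487 × 9.03 = 1.343, e^(−kt) = 0.2612.
M(9.03) = 362.51 + (152 − 362.51) × 0.2612 = 362.51 − 54.98 = 307.54 kg.

308 kg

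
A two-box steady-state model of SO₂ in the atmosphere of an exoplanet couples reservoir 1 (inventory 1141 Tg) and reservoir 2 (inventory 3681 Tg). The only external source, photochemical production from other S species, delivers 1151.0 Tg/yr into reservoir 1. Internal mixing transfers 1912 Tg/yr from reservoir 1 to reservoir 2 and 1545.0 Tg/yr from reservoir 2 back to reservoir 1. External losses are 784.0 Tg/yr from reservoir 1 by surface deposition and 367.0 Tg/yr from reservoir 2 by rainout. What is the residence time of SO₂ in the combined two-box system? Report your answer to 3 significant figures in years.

4.19 yr

For the system as a whole, the A↔B exchange is internal and contributes nothing to the throughput; only the external sinks remove mass.
M_total = 1141 + 3681 = 4822.0 Tg.
ΣF_external_out = 784.0 + 367.0 = 1151.0 Tg/yr.
τ = M_total / ΣF_ext = 4822.0 / 1151.0 = 4.189 yr.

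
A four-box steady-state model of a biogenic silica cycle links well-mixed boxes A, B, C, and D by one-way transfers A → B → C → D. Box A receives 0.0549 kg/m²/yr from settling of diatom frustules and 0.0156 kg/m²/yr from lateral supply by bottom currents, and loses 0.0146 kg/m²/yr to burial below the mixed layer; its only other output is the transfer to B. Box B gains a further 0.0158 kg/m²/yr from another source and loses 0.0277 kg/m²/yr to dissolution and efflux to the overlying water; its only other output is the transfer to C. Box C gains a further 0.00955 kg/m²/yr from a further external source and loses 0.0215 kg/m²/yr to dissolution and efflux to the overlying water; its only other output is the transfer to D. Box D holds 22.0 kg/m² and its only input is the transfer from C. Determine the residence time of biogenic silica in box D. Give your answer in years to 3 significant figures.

Box A: F(A→B) = (0.0549 + 0.0156) − 0.0146 = 0.055900 kg/m²/yr.
Box B: F(B→C) = (0.055900 + 0.0158) − 0.0277 = 0.044000 kg/m²/yr.
Box C: F(C→D) = (0.044000 + 0.00955) − 0.0215 = 0.032050 kg/m²/yr.
Box D throughput = its input = 0.032050 kg/m²/yr; τ = 22.0 / 0.032050 = 686.4 yr.

686 yr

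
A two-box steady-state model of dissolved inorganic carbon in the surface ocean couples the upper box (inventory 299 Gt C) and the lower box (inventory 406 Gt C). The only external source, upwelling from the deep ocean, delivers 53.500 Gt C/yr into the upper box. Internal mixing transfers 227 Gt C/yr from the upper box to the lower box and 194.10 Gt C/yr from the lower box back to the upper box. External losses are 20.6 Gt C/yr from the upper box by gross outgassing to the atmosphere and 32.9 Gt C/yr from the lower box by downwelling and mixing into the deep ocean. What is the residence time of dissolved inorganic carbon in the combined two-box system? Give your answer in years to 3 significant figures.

13.2 yr

Treat the two boxes together as one reservoir: the mixing fluxes between them are internal recycling, so τ = ΣM / Σ(external losses).
M_total = 299 + 406 = 705.00 Gt C.
ΣF_external_out = 20.6 + 32.9 = 53.500 Gt C/yr.
τ = M_total / ΣF_ext = 705.00 / 53.500 = 13.18 yr.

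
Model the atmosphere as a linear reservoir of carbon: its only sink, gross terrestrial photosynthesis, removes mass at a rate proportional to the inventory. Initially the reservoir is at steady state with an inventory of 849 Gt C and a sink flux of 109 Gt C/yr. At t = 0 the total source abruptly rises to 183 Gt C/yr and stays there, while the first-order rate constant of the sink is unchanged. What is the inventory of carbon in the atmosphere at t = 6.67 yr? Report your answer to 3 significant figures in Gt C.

1180 Gt C

τ = M₀/F₀ = 849/109 = 7.789 yr; rate constant k = 1/τ.
New steady state M_∞ = F₁/k = F₁·τ = 183 × 7.789 = 1425.4 Gt C.
M(t) = M_∞ + (M₀ − M_∞)·e^(−t/τ); t/τ = 6.67/7.789 = 0.8563, so e^(−t/τ) = 0.4247.
M(t) = 1425.4 − 576.4 × 0.4247 = 1180.6 Gt C.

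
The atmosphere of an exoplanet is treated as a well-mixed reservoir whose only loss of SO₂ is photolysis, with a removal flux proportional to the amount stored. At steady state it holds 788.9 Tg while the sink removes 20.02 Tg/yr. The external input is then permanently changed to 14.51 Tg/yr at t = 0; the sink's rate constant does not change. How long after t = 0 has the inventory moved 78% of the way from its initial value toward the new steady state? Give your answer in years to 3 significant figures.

59.7 yr

τ = M₀/F₀ = 788.9/20.02 = 39.41 yr.
The remaining gap fraction is e^(−t/τ); 78% covered ⇒ e^(−t/τ) = 0.220.
t = −τ ln(0.220) = 39.41 × 1.514 = 59.67 yr.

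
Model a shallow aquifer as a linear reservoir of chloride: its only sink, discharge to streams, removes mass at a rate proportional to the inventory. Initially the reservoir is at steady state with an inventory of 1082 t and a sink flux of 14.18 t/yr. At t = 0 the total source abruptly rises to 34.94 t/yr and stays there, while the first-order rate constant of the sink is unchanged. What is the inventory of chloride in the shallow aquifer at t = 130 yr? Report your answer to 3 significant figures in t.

The sink rate constant is k = F₀/M₀ = 14.18/1082 = 0.01311 yr⁻¹.
Solving dM/dt = F₁ − kM with M(0) = M₀ gives M(t) = F₁/k + (M₀ − F₁/k)·e^(−kt).
F₁/k = 34.94/0.01311 = 2666.1 t; kt = 0.01311 × 130 = 1.704, e^(−kt) = 0.1820.
M(130) = 2666.1 + (1082 − 2666.1) × 0.1820 = 2666.1 − 288.3 = 2377.8 t.

2380 t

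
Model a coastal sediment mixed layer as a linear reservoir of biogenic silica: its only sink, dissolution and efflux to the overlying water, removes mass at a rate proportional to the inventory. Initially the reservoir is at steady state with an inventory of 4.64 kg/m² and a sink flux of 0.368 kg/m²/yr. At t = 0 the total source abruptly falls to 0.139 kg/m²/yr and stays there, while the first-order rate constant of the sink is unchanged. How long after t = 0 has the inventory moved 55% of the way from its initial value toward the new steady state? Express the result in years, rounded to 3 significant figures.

10.1 yr

τ = M₀/F₀ = 4.64/0.368 = 12.61 yr.
The remaining gap fraction is e^(−t/τ); 55% covered ⇒ e^(−t/τ) = 0.450.
t = −τ ln(0.450) = 12.61 × 0.7985 = 10.07 yr.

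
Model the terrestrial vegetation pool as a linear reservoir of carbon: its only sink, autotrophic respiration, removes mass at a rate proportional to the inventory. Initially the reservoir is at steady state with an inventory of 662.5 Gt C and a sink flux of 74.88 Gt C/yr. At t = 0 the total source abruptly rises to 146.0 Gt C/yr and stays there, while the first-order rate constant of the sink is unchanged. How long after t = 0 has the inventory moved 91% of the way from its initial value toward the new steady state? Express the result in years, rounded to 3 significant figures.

21.3 yr

τ = M₀/F₀ = 662.5/74.88 = 8.847 yr.
The remaining gap fraction is e^(−t/τ); 91% covered ⇒ e^(−t/τ) = 0.0900.
t = −τ ln(0.0900) = 8.847 × 2.408 = 21.30 yr.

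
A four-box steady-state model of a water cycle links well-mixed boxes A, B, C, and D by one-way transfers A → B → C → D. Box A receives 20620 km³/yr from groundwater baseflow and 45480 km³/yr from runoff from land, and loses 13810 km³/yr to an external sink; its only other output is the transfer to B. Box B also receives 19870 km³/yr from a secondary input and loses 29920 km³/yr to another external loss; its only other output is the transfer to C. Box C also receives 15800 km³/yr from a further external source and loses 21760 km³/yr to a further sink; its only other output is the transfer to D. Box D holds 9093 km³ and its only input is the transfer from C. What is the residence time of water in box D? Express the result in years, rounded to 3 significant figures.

Box A: F(A→B) = (20620 + 45480) − 13810 = 52290 km³/yr.
Box B: F(B→C) = (52290 + 19870) − 29920 = 42240 km³/yr.
Box C: F(C→D) = (42240 + 15800) − 21760 = 36280 km³/yr.
Box D throughput = its input = 36280 km³/yr; τ = 9093 / 36280 = 0.2506 yr.

0.251 yr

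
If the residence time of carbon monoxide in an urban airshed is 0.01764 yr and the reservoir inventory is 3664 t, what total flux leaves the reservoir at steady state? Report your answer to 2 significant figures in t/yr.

210000 t/yr

F = M / τ = 3664 / 0.01764 = 207700 t/yr.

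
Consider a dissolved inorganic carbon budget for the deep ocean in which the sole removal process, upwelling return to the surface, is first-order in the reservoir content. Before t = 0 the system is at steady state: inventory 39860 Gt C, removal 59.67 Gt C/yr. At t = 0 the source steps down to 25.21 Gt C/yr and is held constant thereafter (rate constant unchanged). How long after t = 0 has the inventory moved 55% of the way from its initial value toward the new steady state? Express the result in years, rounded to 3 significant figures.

τ = M₀/F₀ = 39860/59.67 = 668.0 yr.
The remaining gap fraction is e^(−t/τ); 55% covered ⇒ e^(−t/τ) = 0.450.
t = −τ ln(0.450) = 668.0 × 0.7985 = 533.4 yr.

533 yr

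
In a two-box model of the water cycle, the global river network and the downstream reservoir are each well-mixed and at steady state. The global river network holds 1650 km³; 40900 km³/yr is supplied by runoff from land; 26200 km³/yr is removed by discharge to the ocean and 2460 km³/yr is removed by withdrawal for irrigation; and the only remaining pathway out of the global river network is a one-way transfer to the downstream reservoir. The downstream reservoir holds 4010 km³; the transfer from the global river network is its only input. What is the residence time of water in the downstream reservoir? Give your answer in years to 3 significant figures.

Balance the global river network: ΣF_in = 40900 km³/yr.
Transfer to the downstream reservoir = ΣF_in − (26200 + 2460) = 12240 km³/yr.
At steady state the output of the downstream reservoir equals its input, 12240 km³/yr.
τ = M / F = 4010 / 12240 = 0.3276 yr.

0.328 yr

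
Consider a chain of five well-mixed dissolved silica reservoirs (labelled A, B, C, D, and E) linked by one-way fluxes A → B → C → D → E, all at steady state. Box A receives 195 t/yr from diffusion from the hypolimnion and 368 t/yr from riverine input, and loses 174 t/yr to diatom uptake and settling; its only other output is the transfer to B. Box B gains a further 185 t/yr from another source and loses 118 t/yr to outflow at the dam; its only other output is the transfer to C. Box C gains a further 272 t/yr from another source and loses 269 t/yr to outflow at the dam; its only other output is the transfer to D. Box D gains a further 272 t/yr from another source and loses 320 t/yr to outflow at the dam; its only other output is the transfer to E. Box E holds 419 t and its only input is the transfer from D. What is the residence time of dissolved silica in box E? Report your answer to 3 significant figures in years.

1.02 yr

Box A: F(A→B) = (195 + 368) − 174 = 389.00 t/yr.
Box B: F(B→C) = (389.00 + 185) − 118 = 456.00 t/yr.
Box C: F(C→D) = (456.00 + 272) − 269 = 459.00 t/yr.
Box D: F(D→E) = (459.00 + 272) − 320 = 411.00 t/yr.
Box E throughput = its input = 411.00 t/yr; τ = 419 / 411.00 = 1.019 yr.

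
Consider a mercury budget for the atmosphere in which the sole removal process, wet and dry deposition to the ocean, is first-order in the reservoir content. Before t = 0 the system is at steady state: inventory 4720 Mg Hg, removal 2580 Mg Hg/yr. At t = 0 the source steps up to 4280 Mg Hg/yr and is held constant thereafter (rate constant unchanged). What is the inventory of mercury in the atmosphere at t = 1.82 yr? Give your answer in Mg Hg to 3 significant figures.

τ = M₀/F₀ = 4720/2580 = 1.829 yr; rate constant k = 1/τ.
New steady state M_∞ = F₁/k = F₁·τ = 4280 × 1.829 = 7830.1 Mg Hg.
M(t) = M_∞ + (M₀ − M_∞)·e^(−t/τ); t/τ = 1.82/1.829 = 0.9948, so e^(−t/τ) = 0.3698.
M(t) = 7830.1 − 3110 × 0.3698 = 6680.0 Mg Hg.

6680 Mg Hg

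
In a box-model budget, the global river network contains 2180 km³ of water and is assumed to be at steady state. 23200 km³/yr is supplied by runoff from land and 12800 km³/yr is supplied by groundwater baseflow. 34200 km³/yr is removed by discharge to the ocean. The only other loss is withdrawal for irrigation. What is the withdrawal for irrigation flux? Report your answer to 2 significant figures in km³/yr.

At steady state ΣF_in = ΣF_out.
ΣF_in = 23200 + 12800 = 36000 km³/yr.
Withdrawal for irrigation flux = ΣF_in − (34200) = 36000 − 34200 = 1800 km³/yr.

1800 km³/yr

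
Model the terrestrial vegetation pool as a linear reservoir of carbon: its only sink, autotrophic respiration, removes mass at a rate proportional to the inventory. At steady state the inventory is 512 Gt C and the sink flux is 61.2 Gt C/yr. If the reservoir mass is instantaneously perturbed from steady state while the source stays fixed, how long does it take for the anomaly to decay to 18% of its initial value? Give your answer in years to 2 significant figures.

14 yr

For a linear reservoir the anomaly decays as exp(−t/τ) with τ = M/F = 512/61.2 = 8.366 yr.
exp(−t/τ) = 0.18 ⇒ t = −τ ln(0.18) = 8.366 × 1.715 = 14.35 yr.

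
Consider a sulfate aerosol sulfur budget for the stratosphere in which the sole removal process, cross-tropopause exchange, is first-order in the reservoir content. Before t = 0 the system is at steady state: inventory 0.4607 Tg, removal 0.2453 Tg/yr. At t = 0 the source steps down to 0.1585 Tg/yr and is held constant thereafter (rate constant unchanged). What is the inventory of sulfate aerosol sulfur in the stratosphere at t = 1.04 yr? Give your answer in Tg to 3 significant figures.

The sink rate constant is k = F₀/M₀ = 0.2453/0.4607 = 0.5325 yr⁻¹.
Solving dM/dt = F₁ − kM with M(0) = M₀ gives M(t) = F₁/k + (M₀ − F₁/k)·e^(−kt).
F₁/k = 0.1585/0.5325 = 0.29768 Tg; kt = 0.5325 × 1.04 = 0.5537, e^(−kt) = 0.5748.
M(1.04) = 0.29768 + (0.4607 − 0.29768) × 0.5748 = 0.29768 + 0.09370 = 0.39138 Tg.

0.391 Tg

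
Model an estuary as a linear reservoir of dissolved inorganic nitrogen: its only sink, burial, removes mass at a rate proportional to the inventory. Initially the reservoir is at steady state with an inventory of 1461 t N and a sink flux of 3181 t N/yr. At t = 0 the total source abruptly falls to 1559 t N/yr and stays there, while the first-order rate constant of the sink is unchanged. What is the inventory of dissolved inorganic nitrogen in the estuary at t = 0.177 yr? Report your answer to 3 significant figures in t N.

The sink rate constant is k = F₀/M₀ = 3181/1461 = 2.177 yr⁻¹.
Solving dM/dt = F₁ − kM with M(0) = M₀ gives M(t) = F₁/k + (M₀ − F₁/k)·e^(−kt).
F₁/k = 1559/2.177 = 716.03 t N; kt = 2.177 × 0.177 = 0.3854, e^(−kt) = 0.6802.
M(0.177) = 716.03 + (1461 − 716.03) × 0.6802 = 716.03 + 506.7 = 1222.8 t N.

1220 t N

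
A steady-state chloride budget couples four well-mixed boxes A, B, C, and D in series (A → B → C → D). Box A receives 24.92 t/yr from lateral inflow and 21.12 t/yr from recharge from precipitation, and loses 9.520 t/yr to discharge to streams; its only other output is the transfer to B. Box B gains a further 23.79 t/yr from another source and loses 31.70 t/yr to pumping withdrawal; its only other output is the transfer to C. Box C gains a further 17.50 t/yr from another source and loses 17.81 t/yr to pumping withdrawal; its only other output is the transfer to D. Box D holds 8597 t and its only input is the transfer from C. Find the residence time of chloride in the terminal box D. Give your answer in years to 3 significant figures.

Box A: F(A→B) = (24.92 + 21.12) − 9.520 = 36.520 t/yr.
Box B: F(B→C) = (36.520 + 23.79) − 31.70 = 28.610 t/yr.
Box C: F(C→D) = (28.610 + 17.50) − 17.81 = 28.300 t/yr.
Box D throughput = its input = 28.300 t/yr; τ = 8597 / 28.300 = 303.8 yr.

304 yr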